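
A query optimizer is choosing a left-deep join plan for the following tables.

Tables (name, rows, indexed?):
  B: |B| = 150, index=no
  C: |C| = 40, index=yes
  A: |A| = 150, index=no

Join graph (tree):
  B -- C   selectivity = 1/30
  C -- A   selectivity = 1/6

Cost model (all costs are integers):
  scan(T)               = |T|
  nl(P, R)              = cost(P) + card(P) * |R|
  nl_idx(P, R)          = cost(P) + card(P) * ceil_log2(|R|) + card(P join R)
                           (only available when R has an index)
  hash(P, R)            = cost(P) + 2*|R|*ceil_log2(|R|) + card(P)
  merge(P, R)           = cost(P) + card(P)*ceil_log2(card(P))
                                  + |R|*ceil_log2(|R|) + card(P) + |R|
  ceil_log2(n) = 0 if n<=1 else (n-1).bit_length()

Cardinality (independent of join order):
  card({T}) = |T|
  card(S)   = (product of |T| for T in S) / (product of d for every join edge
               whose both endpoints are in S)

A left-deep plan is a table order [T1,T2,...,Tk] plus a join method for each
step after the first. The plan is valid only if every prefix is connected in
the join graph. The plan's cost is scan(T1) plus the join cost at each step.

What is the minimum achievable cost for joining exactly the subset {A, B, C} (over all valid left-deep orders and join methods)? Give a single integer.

3380

Selinger DP over subsets of {A,B,C}:
  {B}: scan cost=150, card=150
  {C}: scan cost=40, card=40
  {A}: scan cost=150, card=150
  {BC}: card=200; try (C,hash)→780, (C,nl_idx)→1250, (B,merge)→1670, (C,merge)→1780, (B,hash)→2480, (B,nl)→6040 …(+1); best=780 via (C,hash)
  {AC}: card=1000; try (C,hash)→780, (A,merge)→1670, (C,merge)→1780, (C,nl_idx)→2050, (A,hash)→2480, (A,nl)→6040 …(+1); best=780 via (C,hash)
  {ABC}: card=5000; try (A,hash)→3380, (A,merge)→3930, (B,hash)→4180, (B,merge)→13130, (A,nl)→30780, (B,nl)→150780; best=3380 via (A,hash)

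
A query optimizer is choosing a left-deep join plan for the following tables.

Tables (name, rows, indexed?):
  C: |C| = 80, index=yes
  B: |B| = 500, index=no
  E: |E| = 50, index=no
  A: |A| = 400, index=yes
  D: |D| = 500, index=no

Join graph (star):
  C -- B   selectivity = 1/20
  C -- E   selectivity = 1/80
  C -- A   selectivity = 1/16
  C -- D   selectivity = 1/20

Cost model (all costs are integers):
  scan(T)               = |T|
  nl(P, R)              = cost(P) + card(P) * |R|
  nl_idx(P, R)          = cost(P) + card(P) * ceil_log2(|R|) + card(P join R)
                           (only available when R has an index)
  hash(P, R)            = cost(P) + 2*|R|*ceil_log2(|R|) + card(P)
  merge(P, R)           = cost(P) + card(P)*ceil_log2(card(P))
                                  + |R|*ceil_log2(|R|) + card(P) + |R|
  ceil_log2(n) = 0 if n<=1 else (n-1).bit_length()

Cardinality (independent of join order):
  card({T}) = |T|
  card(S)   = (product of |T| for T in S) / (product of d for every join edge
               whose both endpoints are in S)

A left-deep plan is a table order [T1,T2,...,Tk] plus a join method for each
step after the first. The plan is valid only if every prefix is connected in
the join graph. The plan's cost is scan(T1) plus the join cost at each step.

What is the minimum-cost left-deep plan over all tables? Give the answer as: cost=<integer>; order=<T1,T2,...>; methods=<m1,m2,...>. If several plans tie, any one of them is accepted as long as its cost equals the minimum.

cost=52650; order=E,C,A,B,D; methods=nl_idx,nl_idx,hash,hash

Selinger DP (subsets sized 1..n):
  {C}: scan cost=80, card=80
  {B}: scan cost=500, card=500
  {E}: scan cost=50, card=50
  {A}: scan cost=400, card=400
  {D}: scan cost=500, card=500
  {BC}: card=2000; try (C,hash)→2120, (B,merge)→5720, (C,nl_idx)→6000, (C,merge)→6140, (B,hash)→9160, (B,nl)→40080 …(+1); best=2120 via (C,hash)
  {CE}: card=50; try (C,nl_idx)→450, (E,hash)→760, (C,merge)→1040, (E,merge)→1070, (C,hash)→1220, (C,nl)→4050 …(+1); best=450 via (C,nl_idx)
  {AC}: card=2000; try (C,hash)→1920, (A,nl_idx)→2800, (A,merge)→4720, (C,merge)→5040, (C,nl_idx)→5200, (A,hash)→7360 …(+2); best=1920 via (C,hash)
  {CD}: card=2000; try (C,hash)→2120, (D,merge)→5720, (C,nl_idx)→6000, (C,merge)→6140, (D,hash)→9160, (D,nl)→40080 …(+1); best=2120 via (C,hash)
  {BCE}: card=1250; try (E,hash)→4720, (B,merge)→5800, (B,hash)→9500, (B,nl)→25450, (E,merge)→26470, (E,nl)→102120; best=4720 via (E,hash)
  {ABC}: card=50000; try (A,hash)→11320, (B,hash)→12920, (A,merge)→30120, (B,merge)→30920, (A,nl_idx)→70120, (A,nl)→802120 …(+1); best=11320 via (A,hash)
  {BCD}: card=50000; try (D,hash)→13120, (B,hash)→13120, (D,merge)→31120, (B,merge)→31120, (D,nl)→1002120, (B,nl)→1002120; best=13120 via (D,hash)
  {ACE}: card=1250; try (A,nl_idx)→2150, (E,hash)→4520, (A,merge)→4800, (A,hash)→7700, (A,nl)→20450, (E,merge)→26270 …(+1); best=2150 via (A,nl_idx)
  {CDE}: card=1250; try (E,hash)→4720, (D,merge)→5800, (D,hash)→9500, (D,nl)→25450, (E,merge)→26470, (E,nl)→102120; best=4720 via (E,hash)
  {ACD}: card=50000; try (A,hash)→11320, (D,hash)→12920, (A,merge)→30120, (D,merge)→30920, (A,nl_idx)→70120, (A,nl)→802120 …(+1); best=11320 via (A,hash)
  {ABCE}: card=31250; try (B,hash)→12400, (A,hash)→13170, (B,merge)→22150, (A,merge)→23720, (A,nl_idx)→47220, (E,hash)→61920 …(+4); best=12400 via (B,hash)
  {BCDE}: card=31250; try (D,hash)→14970, (B,hash)→14970, (D,merge)→24720, (B,merge)→24720, (E,hash)→63720, (D,nl)→629720 …(+3); best=14970 via (D,hash)
  {ABCD}: card=1250000; try (D,hash)→70320, (B,hash)→70320, (A,hash)→70320, (D,merge)→866320, (B,merge)→866320, (A,merge)→867120 …(+4); best=70320 via (D,hash)
  {ACDE}: card=31250; try (D,hash)→12400, (A,hash)→13170, (D,merge)→22150, (A,merge)→23720, (A,nl_idx)→47220, (E,hash)→61920 …(+4); best=12400 via (D,hash)
  {ABCDE}: card=781250; try (D,hash)→52650, (B,hash)→52650, (A,hash)→53420, (D,merge)→517400, (B,merge)→517400, (A,merge)→518970 …(+7); best=52650 via (D,hash)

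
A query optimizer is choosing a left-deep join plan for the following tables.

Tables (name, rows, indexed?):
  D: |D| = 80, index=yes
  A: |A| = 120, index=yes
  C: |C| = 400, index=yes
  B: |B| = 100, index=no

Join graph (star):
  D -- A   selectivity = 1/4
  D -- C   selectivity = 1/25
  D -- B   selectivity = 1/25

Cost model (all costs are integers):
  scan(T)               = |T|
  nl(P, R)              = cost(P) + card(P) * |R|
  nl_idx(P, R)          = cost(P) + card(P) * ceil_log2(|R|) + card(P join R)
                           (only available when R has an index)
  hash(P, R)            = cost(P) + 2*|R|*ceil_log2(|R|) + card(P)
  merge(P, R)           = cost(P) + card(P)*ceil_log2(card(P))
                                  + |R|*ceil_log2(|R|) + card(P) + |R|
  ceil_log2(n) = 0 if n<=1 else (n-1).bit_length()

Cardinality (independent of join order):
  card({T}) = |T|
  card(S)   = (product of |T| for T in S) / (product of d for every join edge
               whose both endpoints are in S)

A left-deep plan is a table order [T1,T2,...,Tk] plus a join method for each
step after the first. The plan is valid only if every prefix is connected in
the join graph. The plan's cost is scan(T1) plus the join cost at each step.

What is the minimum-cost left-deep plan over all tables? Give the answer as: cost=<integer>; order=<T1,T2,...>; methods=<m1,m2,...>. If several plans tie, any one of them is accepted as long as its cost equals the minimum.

cost=11400; order=C,D,B,A; methods=hash,hash,hash

Selinger DP (subsets sized 1..n):
  {D}: scan cost=80, card=80
  {A}: scan cost=120, card=120
  {C}: scan cost=400, card=400
  {B}: scan cost=100, card=100
  {AD}: card=2400; try (D,hash)→1360, (A,merge)→1680, (D,merge)→1720, (A,hash)→1840, (A,nl_idx)→3040, (D,nl_idx)→3360 …(+2); best=1360 via (D,hash)
  {CD}: card=1280; try (D,hash)→1920, (C,nl_idx)→2080, (D,nl_idx)→4480, (C,merge)→4720, (D,merge)→5040, (C,hash)→7360 …(+2); best=1920 via (D,hash)
  {BD}: card=320; try (D,nl_idx)→1120, (D,hash)→1320, (B,merge)→1520, (D,merge)→1540, (B,hash)→1560, (B,nl)→8080 …(+1); best=1120 via (D,nl_idx)
  {ACD}: card=38400; try (A,hash)→4880, (C,hash)→10960, (A,merge)→18240, (C,merge)→36560, (A,nl_idx)→49280, (C,nl_idx)→61360 …(+2); best=4880 via (A,hash)
  {ABD}: card=9600; try (A,hash)→3120, (B,hash)→5160, (A,merge)→5280, (A,nl_idx)→12960, (B,merge)→33360, (A,nl)→39520 …(+1); best=3120 via (A,hash)
  {BCD}: card=5120; try (B,hash)→4600, (C,merge)→8320, (C,hash)→8640, (C,nl_idx)→9120, (B,merge)→18080, (C,nl)→129120 …(+1); best=4600 via (B,hash)
  {ABCD}: card=153600; try (A,hash)→11400, (C,hash)→19920, (B,hash)→44680, (A,merge)→77240, (C,merge)→151120, (A,nl_idx)→194040 …(+5); best=11400 via (A,hash)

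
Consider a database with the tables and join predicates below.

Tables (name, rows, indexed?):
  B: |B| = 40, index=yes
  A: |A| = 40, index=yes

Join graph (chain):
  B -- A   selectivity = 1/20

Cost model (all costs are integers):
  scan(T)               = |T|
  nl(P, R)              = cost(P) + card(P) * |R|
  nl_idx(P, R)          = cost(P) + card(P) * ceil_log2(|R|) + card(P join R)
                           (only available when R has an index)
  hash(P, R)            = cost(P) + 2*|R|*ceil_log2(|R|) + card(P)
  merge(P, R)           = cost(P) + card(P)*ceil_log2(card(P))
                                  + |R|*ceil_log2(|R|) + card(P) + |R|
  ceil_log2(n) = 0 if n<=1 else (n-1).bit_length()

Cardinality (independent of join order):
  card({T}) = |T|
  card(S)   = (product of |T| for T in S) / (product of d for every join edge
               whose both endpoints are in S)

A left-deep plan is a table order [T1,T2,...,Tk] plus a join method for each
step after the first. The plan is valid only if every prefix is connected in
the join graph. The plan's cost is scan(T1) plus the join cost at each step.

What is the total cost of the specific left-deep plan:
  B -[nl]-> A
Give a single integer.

step 1: scan B: cost=40, card=40
step 2: join A via nl
    card(P join A) = 40*40/(20) = 80
    cost = 40 + 40*40 = 1640

1640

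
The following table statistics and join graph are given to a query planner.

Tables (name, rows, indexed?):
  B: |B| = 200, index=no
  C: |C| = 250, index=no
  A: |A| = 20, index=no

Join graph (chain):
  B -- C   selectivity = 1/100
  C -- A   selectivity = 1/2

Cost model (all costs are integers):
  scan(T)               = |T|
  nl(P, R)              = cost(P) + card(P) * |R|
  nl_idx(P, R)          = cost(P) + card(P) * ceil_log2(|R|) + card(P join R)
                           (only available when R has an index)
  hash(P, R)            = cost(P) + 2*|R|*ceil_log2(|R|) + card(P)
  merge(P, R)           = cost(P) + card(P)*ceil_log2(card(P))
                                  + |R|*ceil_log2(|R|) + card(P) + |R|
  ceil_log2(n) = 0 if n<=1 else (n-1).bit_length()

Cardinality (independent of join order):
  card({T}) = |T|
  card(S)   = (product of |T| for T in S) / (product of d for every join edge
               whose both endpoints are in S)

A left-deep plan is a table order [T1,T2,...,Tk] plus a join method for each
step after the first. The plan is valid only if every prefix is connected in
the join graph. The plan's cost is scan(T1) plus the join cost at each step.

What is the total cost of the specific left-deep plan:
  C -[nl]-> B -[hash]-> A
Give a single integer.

50950

step 1: scan C: cost=250, card=250
step 2: join B via nl
    card(P join B) = 250*200/(100) = 500
    cost = 250 + 250*200 = 50250
step 3: join A via hash
    card(P join A) = 500*20/(2) = 5000
    cost = 50250 + 2*20*5 + 500 = 50950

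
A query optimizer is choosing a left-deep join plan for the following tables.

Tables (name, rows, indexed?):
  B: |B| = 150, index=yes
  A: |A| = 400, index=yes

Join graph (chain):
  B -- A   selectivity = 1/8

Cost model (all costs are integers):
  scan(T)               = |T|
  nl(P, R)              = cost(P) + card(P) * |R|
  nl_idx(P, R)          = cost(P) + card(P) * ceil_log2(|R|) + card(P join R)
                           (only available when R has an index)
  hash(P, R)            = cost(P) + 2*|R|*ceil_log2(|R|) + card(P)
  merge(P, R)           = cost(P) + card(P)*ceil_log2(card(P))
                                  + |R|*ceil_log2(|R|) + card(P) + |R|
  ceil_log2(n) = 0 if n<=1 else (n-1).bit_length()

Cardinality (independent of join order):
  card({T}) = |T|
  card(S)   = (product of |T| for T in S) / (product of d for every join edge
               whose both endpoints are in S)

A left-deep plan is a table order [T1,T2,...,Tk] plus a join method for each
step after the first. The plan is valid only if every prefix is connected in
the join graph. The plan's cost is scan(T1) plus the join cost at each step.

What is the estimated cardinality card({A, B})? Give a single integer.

7500

Tables in S: A(400), B(150)
Edges inside S: B-A(d=8)
numerator = 400 * 150 = 60000
denominator = 8 = 8
card(S) = 60000 / 8 = 7500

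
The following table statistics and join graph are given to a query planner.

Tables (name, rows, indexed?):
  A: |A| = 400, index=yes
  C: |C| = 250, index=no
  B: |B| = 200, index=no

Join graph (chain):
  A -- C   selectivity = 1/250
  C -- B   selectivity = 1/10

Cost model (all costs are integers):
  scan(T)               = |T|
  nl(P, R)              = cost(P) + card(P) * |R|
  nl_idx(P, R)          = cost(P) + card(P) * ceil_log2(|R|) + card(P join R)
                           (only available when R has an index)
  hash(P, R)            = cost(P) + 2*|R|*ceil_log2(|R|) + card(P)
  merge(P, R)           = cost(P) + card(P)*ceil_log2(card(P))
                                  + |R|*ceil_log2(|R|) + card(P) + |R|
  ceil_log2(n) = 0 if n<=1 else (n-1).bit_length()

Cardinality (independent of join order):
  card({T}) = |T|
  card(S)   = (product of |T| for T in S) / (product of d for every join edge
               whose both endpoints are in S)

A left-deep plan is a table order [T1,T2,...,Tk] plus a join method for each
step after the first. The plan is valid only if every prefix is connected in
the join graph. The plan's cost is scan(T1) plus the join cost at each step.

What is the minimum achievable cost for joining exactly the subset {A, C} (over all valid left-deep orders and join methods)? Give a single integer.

Selinger DP over subsets of {A,C}:
  {A}: scan cost=400, card=400
  {C}: scan cost=250, card=250
  {AC}: card=400; try (A,nl_idx)→2900, (C,hash)→4800, (A,merge)→6500, (C,merge)→6650, (A,hash)→7700, (A,nl)→100250 …(+1); best=2900 via (A,nl_idx)

2900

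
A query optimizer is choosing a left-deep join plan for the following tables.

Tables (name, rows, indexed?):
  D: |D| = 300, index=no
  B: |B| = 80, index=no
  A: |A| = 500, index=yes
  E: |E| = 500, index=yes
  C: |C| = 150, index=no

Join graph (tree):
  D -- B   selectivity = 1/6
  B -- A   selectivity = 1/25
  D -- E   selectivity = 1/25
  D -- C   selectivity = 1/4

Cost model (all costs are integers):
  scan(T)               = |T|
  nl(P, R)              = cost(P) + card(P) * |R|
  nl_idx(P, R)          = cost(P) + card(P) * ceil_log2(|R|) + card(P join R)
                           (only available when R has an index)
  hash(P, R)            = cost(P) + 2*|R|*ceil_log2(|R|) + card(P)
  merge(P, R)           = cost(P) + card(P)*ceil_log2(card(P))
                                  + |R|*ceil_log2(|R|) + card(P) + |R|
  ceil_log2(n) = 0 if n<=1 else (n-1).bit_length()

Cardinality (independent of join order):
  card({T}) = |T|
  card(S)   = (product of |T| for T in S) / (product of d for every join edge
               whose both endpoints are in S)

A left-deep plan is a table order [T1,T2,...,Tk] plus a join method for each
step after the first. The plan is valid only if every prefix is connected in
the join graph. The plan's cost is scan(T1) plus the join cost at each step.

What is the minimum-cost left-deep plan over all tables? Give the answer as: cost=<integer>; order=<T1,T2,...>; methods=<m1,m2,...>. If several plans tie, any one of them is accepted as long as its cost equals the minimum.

cost=1700520; order=A,B,D,E,C; methods=hash,hash,hash,hash

Selinger DP (subsets sized 1..n):
  {D}: scan cost=300, card=300
  {B}: scan cost=80, card=80
  {A}: scan cost=500, card=500
  {E}: scan cost=500, card=500
  {C}: scan cost=150, card=150
  {BD}: card=4000; try (B,hash)→1720, (D,merge)→3720, (B,merge)→3940, (D,hash)→5560, (D,nl)→24080, (B,nl)→24300; best=1720 via (B,hash)
  {DE}: card=6000; try (D,hash)→6400, (E,merge)→8300, (D,merge)→8500, (E,nl_idx)→9000, (E,hash)→9600, (E,nl)→150300 …(+1); best=6400 via (D,hash)
  {CD}: card=11250; try (C,hash)→3000, (D,merge)→4500, (C,merge)→4650, (D,hash)→5700, (D,nl)→45150, (C,nl)→45300; best=3000 via (C,hash)
  {AB}: card=1600; try (B,hash)→2120, (A,nl_idx)→2400, (A,merge)→5720, (B,merge)→6140, (A,hash)→9160, (A,nl)→40080 …(+1); best=2120 via (B,hash)
  {ABD}: card=80000; try (D,hash)→9120, (A,hash)→14720, (D,merge)→24320, (A,merge)→58720, (A,nl_idx)→117720, (D,nl)→482120 …(+1); best=9120 via (D,hash)
  {BDE}: card=80000; try (B,hash)→13520, (E,hash)→14720, (E,merge)→58720, (B,merge)→91040, (E,nl_idx)→117720, (B,nl)→486400 …(+1); best=13520 via (B,hash)
  {BCD}: card=150000; try (C,hash)→8120, (B,hash)→15370, (C,merge)→55070, (B,merge)→172390, (C,nl)→601720, (B,nl)→903000; best=8120 via (C,hash)
  {CDE}: card=225000; try (C,hash)→14800, (E,hash)→23250, (C,merge)→91750, (E,merge)→176750, (E,nl_idx)→329250, (C,nl)→906400 …(+1); best=14800 via (C,hash)
  {ABDE}: card=1600000; try (E,hash)→98120, (A,hash)→102520, (E,merge)→1454120, (A,merge)→1458520, (E,nl_idx)→2329120, (A,nl_idx)→2333520 …(+2); best=98120 via (E,hash)
  {ABCD}: card=3000000; try (C,hash)→91520, (A,hash)→167120, (C,merge)→1450470, (A,merge)→2863120, (A,nl_idx)→4358120, (C,nl)→12009120 …(+1); best=91520 via (C,hash)
  {BCDE}: card=3000000; try (C,hash)→95920, (E,hash)→167120, (B,hash)→240920, (C,merge)→1454870, (E,merge)→2863120, (B,merge)→4290440 …(+4); best=95920 via (C,hash)
  {ABCDE}: card=60000000; try (C,hash)→1700520, (E,hash)→3100520, (A,hash)→3104920, (C,merge)→35299470, (E,merge)→69096520, (A,merge)→69100920 …(+5); best=1700520 via (C,hash)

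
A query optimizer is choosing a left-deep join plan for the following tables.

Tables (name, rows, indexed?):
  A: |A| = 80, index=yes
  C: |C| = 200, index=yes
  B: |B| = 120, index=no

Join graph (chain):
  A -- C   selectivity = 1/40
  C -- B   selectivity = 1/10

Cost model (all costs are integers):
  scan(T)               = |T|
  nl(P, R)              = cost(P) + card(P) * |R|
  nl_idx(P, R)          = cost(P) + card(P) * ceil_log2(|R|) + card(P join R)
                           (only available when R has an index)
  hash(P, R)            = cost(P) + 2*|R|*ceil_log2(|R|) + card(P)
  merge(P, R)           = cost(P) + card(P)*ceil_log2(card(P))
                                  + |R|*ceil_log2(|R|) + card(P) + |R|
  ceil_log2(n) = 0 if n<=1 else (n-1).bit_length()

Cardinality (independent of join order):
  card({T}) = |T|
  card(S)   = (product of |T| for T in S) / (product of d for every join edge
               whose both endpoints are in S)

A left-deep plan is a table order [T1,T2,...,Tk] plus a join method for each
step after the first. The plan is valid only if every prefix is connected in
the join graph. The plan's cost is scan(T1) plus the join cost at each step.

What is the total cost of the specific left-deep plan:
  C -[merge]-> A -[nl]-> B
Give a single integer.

step 1: scan C: cost=200, card=200
step 2: join A via merge
    card(P join A) = 200*80/(40) = 400
    cost = 200 + 200*8 + 80*7 + 200 + 80 = 2640
step 3: join B via nl
    card(P join B) = 400*120/(10) = 4800
    cost = 2640 + 400*120 = 50640

50640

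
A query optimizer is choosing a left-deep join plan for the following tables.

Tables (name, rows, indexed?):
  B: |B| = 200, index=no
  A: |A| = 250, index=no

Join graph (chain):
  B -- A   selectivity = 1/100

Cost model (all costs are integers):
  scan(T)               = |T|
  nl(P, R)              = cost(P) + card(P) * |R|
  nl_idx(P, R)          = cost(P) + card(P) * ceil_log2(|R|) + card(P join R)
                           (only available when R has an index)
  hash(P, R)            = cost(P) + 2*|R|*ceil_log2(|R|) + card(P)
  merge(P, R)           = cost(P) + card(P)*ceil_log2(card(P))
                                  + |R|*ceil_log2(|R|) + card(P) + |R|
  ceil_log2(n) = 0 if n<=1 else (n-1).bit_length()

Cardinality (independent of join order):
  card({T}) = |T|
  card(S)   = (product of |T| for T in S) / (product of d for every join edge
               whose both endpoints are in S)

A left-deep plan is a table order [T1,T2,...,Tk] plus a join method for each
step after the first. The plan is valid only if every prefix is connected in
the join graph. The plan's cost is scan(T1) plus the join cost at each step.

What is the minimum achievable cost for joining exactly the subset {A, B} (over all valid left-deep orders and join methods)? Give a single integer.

3700

Selinger DP over subsets of {A,B}:
  {B}: scan cost=200, card=200
  {A}: scan cost=250, card=250
  {AB}: card=500; try (B,hash)→3700, (A,merge)→4250, (B,merge)→4300, (A,hash)→4400, (A,nl)→50200, (B,nl)→50250; best=3700 via (B,hash)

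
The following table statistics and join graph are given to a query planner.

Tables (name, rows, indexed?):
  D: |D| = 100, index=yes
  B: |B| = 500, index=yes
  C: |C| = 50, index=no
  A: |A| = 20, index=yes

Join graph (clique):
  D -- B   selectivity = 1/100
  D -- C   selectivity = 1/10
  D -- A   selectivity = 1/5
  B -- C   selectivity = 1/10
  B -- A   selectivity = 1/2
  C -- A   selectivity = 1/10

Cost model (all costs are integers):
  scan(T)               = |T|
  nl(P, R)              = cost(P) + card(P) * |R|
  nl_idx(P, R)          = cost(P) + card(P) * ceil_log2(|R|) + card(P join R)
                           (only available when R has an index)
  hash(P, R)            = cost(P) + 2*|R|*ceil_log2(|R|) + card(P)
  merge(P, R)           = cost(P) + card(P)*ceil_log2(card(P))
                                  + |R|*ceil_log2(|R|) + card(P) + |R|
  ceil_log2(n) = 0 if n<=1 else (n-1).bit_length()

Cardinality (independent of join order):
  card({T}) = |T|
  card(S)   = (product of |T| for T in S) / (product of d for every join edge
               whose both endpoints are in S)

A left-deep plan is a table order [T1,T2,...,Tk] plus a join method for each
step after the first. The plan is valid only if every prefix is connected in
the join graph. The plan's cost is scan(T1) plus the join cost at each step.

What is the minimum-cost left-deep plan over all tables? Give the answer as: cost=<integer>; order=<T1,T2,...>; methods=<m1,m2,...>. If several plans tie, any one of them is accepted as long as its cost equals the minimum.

Selinger DP (subsets sized 1..n):
  {D}: scan cost=100, card=100
  {B}: scan cost=500, card=500
  {C}: scan cost=50, card=50
  {A}: scan cost=20, card=20
  {BD}: card=500; try (B,nl_idx)→1500, (D,hash)→2400, (D,nl_idx)→4500, (B,merge)→5900, (D,merge)→6300, (B,hash)→9200 …(+2); best=1500 via (B,nl_idx)
  {CD}: card=500; try (C,hash)→800, (D,nl_idx)→900, (D,merge)→1200, (C,merge)→1250, (D,hash)→1500, (D,nl)→5050 …(+1); best=800 via (C,hash)
  {AD}: card=400; try (A,hash)→400, (D,nl_idx)→560, (D,merge)→940, (A,nl_idx)→1000, (A,merge)→1020, (D,hash)→1440 …(+2); best=400 via (A,hash)
  {BC}: card=2500; try (C,hash)→1600, (B,nl_idx)→3000, (B,merge)→5400, (C,merge)→5850, (B,hash)→9100, (B,nl)→25050 …(+1); best=1600 via (C,hash)
  {AB}: card=5000; try (A,hash)→1200, (B,merge)→5140, (B,nl_idx)→5200, (A,merge)→5620, (A,nl_idx)→8000, (B,hash)→9040 …(+2); best=1200 via (A,hash)
  {AC}: card=100; try (A,hash)→300, (A,nl_idx)→400, (C,merge)→490, (A,merge)→520, (C,hash)→640, (C,nl)→1020 …(+1); best=300 via (A,hash)
  {BCD}: card=250; try (C,hash)→2600, (D,hash)→5500, (B,nl_idx)→5550, (C,merge)→6850, (B,hash)→10300, (B,merge)→10800 …(+5); best=2600 via (C,hash)
  {ABD}: card=1000; try (A,hash)→2200, (B,nl_idx)→5000, (A,nl_idx)→5000, (A,merge)→6620, (D,hash)→7600, (B,merge)→9400 …(+6); best=2200 via (A,hash)
  {ACD}: card=200; try (D,nl_idx)→1200, (C,hash)→1400, (A,hash)→1500, (D,hash)→1800, (D,merge)→1900, (A,nl_idx)→3500 …(+5); best=1200 via (D,nl_idx)
  {ABC}: card=2500; try (B,nl_idx)→3700, (A,hash)→4300, (B,merge)→6100, (C,hash)→6800, (B,hash)→9400, (A,nl_idx)→16600 …(+5); best=3700 via (B,nl_idx)
  {ABCD}: card=50; try (B,nl_idx)→3050, (A,hash)→3050, (C,hash)→3800, (A,nl_idx)→3900, (A,merge)→4970, (D,hash)→7600 …(+9); best=3050 via (B,nl_idx)

cost=3050; order=C,A,D,B; methods=hash,nl_idx,nl_idx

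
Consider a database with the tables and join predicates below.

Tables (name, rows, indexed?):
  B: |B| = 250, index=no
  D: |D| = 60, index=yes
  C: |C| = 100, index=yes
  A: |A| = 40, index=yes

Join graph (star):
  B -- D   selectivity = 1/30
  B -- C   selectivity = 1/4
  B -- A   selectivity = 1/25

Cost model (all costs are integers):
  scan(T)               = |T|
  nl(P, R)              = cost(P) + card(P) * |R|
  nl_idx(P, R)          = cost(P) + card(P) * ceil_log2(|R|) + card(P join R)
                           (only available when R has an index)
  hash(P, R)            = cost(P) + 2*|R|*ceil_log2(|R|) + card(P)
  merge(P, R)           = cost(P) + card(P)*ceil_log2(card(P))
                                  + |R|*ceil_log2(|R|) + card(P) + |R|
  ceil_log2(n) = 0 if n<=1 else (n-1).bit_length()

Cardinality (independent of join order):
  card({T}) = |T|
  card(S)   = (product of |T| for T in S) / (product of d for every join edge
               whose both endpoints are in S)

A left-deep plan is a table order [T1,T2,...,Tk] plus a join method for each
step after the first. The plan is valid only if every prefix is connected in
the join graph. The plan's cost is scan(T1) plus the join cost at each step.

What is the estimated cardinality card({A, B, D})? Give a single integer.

Tables in S: A(40), B(250), D(60)
Edges inside S: B-D(d=30), B-A(d=25)
numerator = 40 * 250 * 60 = 600000
denominator = 30 * 25 = 750
card(S) = 600000 / 750 = 800

800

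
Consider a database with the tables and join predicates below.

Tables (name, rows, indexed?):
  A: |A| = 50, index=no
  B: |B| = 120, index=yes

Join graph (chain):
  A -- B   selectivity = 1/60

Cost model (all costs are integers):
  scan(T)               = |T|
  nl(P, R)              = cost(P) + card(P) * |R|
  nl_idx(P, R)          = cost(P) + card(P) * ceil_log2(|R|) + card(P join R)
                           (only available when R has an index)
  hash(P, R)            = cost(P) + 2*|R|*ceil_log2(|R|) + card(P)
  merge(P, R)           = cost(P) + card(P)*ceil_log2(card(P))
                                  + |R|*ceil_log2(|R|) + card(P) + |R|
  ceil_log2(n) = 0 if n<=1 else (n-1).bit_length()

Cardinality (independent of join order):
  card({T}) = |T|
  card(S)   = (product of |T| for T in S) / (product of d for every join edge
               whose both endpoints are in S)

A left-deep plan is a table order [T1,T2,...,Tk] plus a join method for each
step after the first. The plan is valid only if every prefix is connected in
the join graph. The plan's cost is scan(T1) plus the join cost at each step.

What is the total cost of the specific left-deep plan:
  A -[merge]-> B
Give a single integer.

1360

step 1: scan A: cost=50, card=50
step 2: join B via merge
    card(P join B) = 50*120/(60) = 100
    cost = 50 + 50*6 + 120*7 + 50 + 120 = 1360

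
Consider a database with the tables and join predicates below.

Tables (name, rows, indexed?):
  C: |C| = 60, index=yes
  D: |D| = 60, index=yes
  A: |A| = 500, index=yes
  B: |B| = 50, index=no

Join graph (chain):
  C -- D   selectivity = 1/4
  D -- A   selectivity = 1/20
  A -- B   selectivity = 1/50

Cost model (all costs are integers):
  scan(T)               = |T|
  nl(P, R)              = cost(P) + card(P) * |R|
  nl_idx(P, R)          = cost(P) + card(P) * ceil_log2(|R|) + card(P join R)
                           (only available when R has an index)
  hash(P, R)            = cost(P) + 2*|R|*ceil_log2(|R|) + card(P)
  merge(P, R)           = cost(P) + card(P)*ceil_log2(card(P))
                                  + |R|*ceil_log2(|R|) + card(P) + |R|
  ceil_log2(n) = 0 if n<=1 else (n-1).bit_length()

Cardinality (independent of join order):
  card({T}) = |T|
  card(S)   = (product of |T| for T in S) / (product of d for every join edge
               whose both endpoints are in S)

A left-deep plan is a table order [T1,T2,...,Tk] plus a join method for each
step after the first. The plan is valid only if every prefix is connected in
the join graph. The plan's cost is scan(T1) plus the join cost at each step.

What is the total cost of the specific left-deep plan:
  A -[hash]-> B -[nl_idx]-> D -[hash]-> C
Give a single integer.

8320

step 1: scan A: cost=500, card=500
step 2: join B via hash
    card(P join B) = 500*50/(50) = 500
    cost = 500 + 2*50*6 + 500 = 1600
step 3: join D via nl_idx
    card(P join D) = 500*60/(20) = 1500
    cost = 1600 + 500*6 + 1500 = 6100
step 4: join C via hash
    card(P join C) = 1500*60/(4) = 22500
    cost = 6100 + 2*60*6 + 1500 = 8320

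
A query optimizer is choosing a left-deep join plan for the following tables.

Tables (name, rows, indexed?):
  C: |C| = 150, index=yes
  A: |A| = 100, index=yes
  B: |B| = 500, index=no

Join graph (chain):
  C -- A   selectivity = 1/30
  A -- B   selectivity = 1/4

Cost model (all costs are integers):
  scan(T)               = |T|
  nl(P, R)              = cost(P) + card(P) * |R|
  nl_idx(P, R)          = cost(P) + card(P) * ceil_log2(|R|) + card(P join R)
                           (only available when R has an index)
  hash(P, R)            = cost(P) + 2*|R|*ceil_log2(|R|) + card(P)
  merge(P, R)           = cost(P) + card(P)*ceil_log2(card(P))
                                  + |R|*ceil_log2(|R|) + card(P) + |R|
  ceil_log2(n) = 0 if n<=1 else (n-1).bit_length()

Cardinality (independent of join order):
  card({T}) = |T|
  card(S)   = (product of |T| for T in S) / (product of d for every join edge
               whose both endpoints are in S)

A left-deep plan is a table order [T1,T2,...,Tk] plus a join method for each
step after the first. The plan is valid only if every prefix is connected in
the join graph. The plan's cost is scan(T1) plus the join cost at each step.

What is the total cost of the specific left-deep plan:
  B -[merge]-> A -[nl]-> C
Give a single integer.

step 1: scan B: cost=500, card=500
step 2: join A via merge
    card(P join A) = 500*100/(4) = 12500
    cost = 500 + 500*9 + 100*7 + 500 + 100 = 6300
step 3: join C via nl
    card(P join C) = 12500*150/(30) = 62500
    cost = 6300 + 12500*150 = 1881300

1881300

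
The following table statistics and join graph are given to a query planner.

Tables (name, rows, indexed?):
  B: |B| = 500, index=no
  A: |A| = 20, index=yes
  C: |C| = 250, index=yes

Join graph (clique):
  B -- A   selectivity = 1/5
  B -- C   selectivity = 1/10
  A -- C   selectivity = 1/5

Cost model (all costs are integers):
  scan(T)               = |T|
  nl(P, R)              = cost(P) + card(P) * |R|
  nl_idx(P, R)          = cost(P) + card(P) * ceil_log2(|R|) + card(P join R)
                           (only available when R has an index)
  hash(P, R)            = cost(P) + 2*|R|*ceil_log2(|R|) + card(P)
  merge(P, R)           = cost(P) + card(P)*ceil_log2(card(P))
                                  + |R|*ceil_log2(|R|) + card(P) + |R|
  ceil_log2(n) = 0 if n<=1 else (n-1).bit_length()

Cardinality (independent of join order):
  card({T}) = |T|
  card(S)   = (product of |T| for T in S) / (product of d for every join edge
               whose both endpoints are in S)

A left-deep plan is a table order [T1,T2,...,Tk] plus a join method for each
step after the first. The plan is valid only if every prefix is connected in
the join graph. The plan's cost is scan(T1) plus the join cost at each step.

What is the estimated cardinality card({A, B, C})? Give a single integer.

Tables in S: A(20), B(500), C(250)
Edges inside S: B-A(d=5), B-C(d=10), A-C(d=5)
numerator = 20 * 500 * 250 = 2500000
denominator = 5 * 10 * 5 = 250
card(S) = 2500000 / 250 = 10000

10000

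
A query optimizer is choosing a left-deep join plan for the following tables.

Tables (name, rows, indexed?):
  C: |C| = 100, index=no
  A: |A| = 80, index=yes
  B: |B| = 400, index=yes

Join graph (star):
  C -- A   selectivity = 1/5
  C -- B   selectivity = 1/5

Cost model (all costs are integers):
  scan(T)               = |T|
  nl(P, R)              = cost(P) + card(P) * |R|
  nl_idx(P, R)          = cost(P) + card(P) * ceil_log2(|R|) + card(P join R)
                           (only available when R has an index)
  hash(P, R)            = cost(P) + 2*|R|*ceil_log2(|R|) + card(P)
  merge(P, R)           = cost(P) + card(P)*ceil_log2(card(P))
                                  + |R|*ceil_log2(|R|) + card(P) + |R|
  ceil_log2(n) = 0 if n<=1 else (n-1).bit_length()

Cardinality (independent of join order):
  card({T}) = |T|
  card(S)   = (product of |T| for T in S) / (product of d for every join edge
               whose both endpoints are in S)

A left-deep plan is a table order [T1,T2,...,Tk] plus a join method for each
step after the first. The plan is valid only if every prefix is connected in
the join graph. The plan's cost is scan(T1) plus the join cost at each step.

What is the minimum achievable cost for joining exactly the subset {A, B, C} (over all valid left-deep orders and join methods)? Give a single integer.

10120

Selinger DP over subsets of {A,B,C}:
  {C}: scan cost=100, card=100
  {A}: scan cost=80, card=80
  {B}: scan cost=400, card=400
  {AC}: card=1600; try (A,hash)→1320, (C,merge)→1520, (A,merge)→1540, (C,hash)→1560, (A,nl_idx)→2400, (C,nl)→8080 …(+1); best=1320 via (A,hash)
  {BC}: card=8000; try (C,hash)→2200, (B,merge)→4900, (C,merge)→5200, (B,hash)→7400, (B,nl_idx)→9000, (B,nl)→40100 …(+1); best=2200 via (C,hash)
  {ABC}: card=128000; try (B,hash)→10120, (A,hash)→11320, (B,merge)→24520, (A,merge)→114840, (B,nl_idx)→143720, (A,nl_idx)→186200 …(+2); best=10120 via (B,hash)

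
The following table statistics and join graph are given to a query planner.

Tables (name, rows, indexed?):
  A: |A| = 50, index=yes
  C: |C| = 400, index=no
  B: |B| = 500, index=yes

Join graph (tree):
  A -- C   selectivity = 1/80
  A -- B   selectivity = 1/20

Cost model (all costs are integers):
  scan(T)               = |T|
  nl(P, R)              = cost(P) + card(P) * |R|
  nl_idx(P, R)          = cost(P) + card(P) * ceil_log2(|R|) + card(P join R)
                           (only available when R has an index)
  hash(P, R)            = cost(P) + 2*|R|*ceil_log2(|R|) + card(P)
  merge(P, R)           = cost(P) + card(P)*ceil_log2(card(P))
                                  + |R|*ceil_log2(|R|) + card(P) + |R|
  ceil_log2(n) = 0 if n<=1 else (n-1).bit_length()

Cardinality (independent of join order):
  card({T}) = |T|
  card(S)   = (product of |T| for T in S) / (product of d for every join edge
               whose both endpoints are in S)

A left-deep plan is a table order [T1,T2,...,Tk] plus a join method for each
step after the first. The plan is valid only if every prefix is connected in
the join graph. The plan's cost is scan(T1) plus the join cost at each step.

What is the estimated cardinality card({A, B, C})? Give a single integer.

6250

Tables in S: A(50), B(500), C(400)
Edges inside S: A-C(d=80), A-B(d=20)
numerator = 50 * 500 * 400 = 10000000
denominator = 80 * 20 = 1600
card(S) = 10000000 / 1600 = 6250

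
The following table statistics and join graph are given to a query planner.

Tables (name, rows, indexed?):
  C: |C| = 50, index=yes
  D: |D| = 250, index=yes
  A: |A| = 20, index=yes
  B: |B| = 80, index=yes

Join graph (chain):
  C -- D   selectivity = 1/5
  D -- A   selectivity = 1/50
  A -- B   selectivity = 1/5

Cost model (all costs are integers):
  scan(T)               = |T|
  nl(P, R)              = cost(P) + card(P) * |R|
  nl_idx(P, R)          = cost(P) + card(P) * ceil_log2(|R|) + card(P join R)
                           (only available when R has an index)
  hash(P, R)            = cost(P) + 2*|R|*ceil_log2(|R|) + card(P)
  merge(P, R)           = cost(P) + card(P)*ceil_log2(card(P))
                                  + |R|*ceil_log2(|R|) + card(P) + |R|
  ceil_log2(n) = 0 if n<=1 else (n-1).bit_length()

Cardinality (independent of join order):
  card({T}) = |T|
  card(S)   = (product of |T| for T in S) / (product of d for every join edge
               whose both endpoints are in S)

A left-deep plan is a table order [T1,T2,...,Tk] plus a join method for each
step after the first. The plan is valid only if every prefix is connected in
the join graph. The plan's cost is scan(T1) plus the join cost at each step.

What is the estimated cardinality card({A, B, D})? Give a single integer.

Tables in S: A(20), B(80), D(250)
Edges inside S: D-A(d=50), A-B(d=5)
numerator = 20 * 80 * 250 = 400000
denominator = 50 * 5 = 250
card(S) = 400000 / 250 = 1600

1600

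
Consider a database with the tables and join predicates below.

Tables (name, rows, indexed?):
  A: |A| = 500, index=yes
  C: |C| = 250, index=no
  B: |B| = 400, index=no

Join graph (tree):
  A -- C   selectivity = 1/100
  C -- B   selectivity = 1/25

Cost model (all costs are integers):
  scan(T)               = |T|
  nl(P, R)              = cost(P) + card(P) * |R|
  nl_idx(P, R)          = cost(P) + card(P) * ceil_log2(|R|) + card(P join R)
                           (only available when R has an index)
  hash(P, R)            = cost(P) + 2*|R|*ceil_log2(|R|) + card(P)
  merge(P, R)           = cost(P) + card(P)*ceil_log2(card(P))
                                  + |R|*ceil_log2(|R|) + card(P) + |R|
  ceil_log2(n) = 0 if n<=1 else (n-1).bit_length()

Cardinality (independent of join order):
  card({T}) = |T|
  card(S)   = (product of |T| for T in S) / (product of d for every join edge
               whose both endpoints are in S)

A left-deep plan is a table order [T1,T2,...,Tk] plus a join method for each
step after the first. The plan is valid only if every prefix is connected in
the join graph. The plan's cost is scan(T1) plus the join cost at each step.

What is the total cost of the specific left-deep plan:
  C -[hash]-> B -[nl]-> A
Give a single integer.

step 1: scan C: cost=250, card=250
step 2: join B via hash
    card(P join B) = 250*400/(25) = 4000
    cost = 250 + 2*400*9 + 250 = 7700
step 3: join A via nl
    card(P join A) = 4000*500/(100) = 20000
    cost = 7700 + 4000*500 = 2007700

2007700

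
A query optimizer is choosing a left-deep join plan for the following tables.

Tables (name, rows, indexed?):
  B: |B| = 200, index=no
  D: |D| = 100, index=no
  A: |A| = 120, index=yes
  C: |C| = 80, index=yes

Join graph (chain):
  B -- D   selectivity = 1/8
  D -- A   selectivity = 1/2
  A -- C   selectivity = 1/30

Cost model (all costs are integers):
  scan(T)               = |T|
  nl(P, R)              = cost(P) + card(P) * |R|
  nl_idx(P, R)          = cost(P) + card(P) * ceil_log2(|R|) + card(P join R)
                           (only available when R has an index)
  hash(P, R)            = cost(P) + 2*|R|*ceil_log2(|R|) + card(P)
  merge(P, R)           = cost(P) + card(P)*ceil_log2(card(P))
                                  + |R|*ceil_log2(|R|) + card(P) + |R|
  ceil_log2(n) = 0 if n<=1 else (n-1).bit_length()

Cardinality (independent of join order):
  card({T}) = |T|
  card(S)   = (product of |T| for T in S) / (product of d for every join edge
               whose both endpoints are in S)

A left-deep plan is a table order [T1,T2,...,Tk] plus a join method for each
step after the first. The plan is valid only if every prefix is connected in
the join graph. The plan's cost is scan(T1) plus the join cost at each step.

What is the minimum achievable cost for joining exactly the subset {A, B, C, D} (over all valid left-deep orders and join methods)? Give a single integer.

21880

Selinger DP over subsets of {A,B,C,D}:
  {B}: scan cost=200, card=200
  {D}: scan cost=100, card=100
  {A}: scan cost=120, card=120
  {C}: scan cost=80, card=80
  {BD}: card=2500; try (D,hash)→1800, (B,merge)→2700, (D,merge)→2800, (B,hash)→3400, (B,nl)→20100, (D,nl)→20200; best=1800 via (D,hash)
  {AD}: card=6000; try (D,hash)→1640, (A,merge)→1860, (D,merge)→1880, (A,hash)→1880, (A,nl_idx)→6800, (A,nl)→12100 …(+1); best=1640 via (D,hash)
  {AC}: card=320; try (A,nl_idx)→960, (C,nl_idx)→1280, (C,hash)→1360, (A,merge)→1680, (C,merge)→1720, (A,hash)→1840 …(+2); best=960 via (A,nl_idx)
  {ABD}: card=150000; try (A,hash)→5980, (B,hash)→10840, (A,merge)→35260, (B,merge)→87440, (A,nl_idx)→169300, (A,nl)→301800 …(+1); best=5980 via (A,hash)
  {ACD}: card=16000; try (D,hash)→2680, (D,merge)→4960, (C,hash)→8760, (D,nl)→32960, (C,nl_idx)→59640, (C,merge)→86280 …(+1); best=2680 via (D,hash)
  {ABCD}: card=400000; try (B,hash)→21880, (C,hash)→157100, (B,merge)→244480, (C,nl_idx)→1455980, (C,merge)→2856620, (B,nl)→3202680 …(+1); best=21880 via (B,hash)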